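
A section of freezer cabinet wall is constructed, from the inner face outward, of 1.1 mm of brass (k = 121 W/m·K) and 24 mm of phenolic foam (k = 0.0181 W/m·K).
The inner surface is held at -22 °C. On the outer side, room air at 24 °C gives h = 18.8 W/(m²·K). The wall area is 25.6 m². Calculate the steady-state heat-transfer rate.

Treating each layer as a thermal resistance in series:
R_brass = L/(kA) = 0.0011/(121×25.6) = 3.551×10^-7 K/W
R_phenolic foam = L/(kA) = 0.024/(0.0181×25.6) = 0.0518 K/W
R_outer film = 1/(h_o·A) = 1/(18.8×25.6) = 0.002078 K/W
R_total = 0.05387 K/W
Q = ΔT / R_total = 46 / 0.05387

Q ≈ 854 W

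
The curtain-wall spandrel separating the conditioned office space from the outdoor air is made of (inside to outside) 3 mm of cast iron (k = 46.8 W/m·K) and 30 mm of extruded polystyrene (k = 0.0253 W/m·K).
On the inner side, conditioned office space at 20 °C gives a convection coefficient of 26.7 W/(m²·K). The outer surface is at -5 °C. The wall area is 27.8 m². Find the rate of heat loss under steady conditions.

Series thermal resistances:
R_inner film = 1/(h_i·A) = 1/(26.7×27.8) = 0.001347 K/W
R_cast iron = L/(kA) = 0.003/(46.8×27.8) = 2.306×10^-6 K/W
R_extruded polystyrene = L/(kA) = 0.03/(0.0253×27.8) = 0.04265 K/W
R_total = 0.044 K/W
Q = ΔT / R_total = 25 / 0.044

Q ≈ 568 W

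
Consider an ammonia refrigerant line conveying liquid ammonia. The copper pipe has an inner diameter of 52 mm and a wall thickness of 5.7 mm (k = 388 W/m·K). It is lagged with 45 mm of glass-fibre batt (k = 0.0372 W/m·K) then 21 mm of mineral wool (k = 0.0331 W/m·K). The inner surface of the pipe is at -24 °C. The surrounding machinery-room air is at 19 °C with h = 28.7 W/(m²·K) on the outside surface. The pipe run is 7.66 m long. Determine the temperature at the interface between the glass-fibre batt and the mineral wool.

Radial resistances (cylindrical: R_cond = ln(r_o/r_i)/(2πkL), R_conv = 1/(h·2πrL)):
R_copper pipe wall = ln(31.7/26)/(2π×388×7.66) = 1.061×10^-5 K/W
R_glass-fibre batt = ln(76.7/31.7)/(2π×0.0372×7.66) = 0.4935 K/W
R_mineral wool = ln(97.7/76.7)/(2π×0.0331×7.66) = 0.1519 K/W
R_outer film = 1/(h_o·2πr_oL) = 1/(28.7×2π×0.0977×7.66) = 0.00741 K/W
R_total = 0.6528 K/W
Q = ΔT/R_total = 43/0.6528
Q = 65.9 W
T_interface = T_inner + Q·ΣR(inner→interface) = -24 + 65.9×0.4935

T ≈ 8.51 °C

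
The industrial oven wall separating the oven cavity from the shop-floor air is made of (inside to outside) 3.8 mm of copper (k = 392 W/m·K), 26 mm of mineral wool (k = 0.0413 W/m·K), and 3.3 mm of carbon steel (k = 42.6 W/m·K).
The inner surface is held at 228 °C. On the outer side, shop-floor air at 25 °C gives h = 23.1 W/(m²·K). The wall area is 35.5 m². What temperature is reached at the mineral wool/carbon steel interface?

Model the wall as resistances in series:
R_copper = L/(kA) = 0.0038/(392×35.5) = 2.731×10^-7 K/W
R_mineral wool = L/(kA) = 0.026/(0.0413×35.5) = 0.01773 K/W
R_carbon steel = L/(kA) = 0.0033/(42.6×35.5) = 2.182×10^-6 K/W
R_outer film = 1/(h_o·A) = 1/(23.1×35.5) = 0.001219 K/W
R_total = 0.01896 K/W;  Q = ΔT/R_total = 203/0.01896 = 10710 W
T_interface = T_inner − Q·ΣR(inner→interface) = 228 − 10700×0.01773

T ≈ 38.1 °C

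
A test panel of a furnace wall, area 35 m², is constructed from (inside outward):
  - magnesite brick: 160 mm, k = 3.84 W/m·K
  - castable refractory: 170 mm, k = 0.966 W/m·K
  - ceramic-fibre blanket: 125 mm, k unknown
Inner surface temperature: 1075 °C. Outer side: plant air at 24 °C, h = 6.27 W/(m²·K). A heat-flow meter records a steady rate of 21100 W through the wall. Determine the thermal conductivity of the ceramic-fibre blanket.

Thermal resistances in series:
R_magnesite brick = L/(kA) = 0.16/(3.84×35) = 0.00119 K/W
R_castable refractory = L/(kA) = 0.17/(0.966×35) = 0.005028 K/W
R_outer film = 1/(h_o·A) = 1/(6.27×35) = 0.004557 K/W
Sum of known resistances R_other = 0.01078 K/W
Total R = ΔT/Q = 1051/21100 = 0.04981 K/W
R_ceramic-fibre blanket = R_total − R_other = 0.03904 K/W
k = L/(R·A) = 0.125/(0.03904×35)

k ≈ 0.0915 W/(m·K)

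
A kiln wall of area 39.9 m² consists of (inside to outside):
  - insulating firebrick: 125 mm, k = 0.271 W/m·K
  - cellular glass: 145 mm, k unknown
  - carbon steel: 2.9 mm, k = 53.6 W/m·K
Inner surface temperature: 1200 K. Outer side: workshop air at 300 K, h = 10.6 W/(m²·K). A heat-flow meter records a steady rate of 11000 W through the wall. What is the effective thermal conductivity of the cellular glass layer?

Thermal resistances in series:
R_insulating firebrick = L/(kA) = 0.125/(0.271×39.9) = 0.01156 K/W
R_carbon steel = L/(kA) = 0.0029/(53.6×39.9) = 1.356×10^-6 K/W
R_outer film = 1/(h_o·A) = 1/(10.6×39.9) = 0.002364 K/W
Sum of known resistances R_other = 0.01393 K/W
Total R = ΔT/Q = 900/11000 = 0.08182 K/W
R_cellular glass = R_total − R_other = 0.06789 K/W
k = L/(R·A) = 0.145/(0.06789×39.9)

k ≈ 0.0535 W/(m·K)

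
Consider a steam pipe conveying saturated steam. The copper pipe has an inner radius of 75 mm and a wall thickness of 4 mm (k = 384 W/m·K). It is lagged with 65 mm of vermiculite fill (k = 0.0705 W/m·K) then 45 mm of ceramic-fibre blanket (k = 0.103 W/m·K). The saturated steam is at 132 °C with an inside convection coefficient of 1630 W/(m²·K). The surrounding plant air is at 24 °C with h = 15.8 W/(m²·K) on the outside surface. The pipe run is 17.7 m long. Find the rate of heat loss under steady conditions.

Q ≈ 1040 W

Radial resistances (cylindrical: R_cond = ln(r_o/r_i)/(2πkL), R_conv = 1/(h·2πrL)):
R_inner film = 1/(h_i·2πr₁L) = 1/(1630×2π×0.075×17.7) = 7.355×10^-5 K/W
R_copper pipe wall = ln(79/75)/(2π×384×17.7) = 1.217×10^-6 K/W
R_vermiculite fill = ln(144/79)/(2π×0.0705×17.7) = 0.07657 K/W
R_ceramic-fibre blanket = ln(189/144)/(2π×0.103×17.7) = 0.02374 K/W
R_outer film = 1/(h_o·2πr_oL) = 1/(15.8×2π×0.189×17.7) = 0.003011 K/W
R_total = 0.1034 K/W
Q = ΔT/R_total = 108/0.1034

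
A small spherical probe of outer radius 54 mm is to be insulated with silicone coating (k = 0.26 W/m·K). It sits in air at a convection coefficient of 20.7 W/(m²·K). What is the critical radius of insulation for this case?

For a sphere r_cr = 2k/h = 2×0.26/20.7
r_cr = 25.1 mm; since the bare radius (54 mm) is above r_cr, any added insulation will reduce heat loss.

r_cr ≈ 25.1 mm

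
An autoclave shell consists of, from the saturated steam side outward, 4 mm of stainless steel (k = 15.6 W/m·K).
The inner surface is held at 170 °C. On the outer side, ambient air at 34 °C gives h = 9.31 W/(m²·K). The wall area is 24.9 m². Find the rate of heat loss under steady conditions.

Q ≈ 31500 W

Model the wall as resistances in series:
R_stainless steel = L/(kA) = 0.004/(15.6×24.9) = 1.03×10^-5 K/W
R_outer film = 1/(h_o·A) = 1/(9.31×24.9) = 0.004314 K/W
R_total = 0.004324 K/W
Q = ΔT / R_total = 136 / 0.004324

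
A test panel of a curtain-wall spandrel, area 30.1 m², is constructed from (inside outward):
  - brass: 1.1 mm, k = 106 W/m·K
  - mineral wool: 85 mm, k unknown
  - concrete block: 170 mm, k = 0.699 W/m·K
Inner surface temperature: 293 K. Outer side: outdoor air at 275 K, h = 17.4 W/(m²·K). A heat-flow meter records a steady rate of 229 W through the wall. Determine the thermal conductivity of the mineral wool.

k ≈ 0.0412 W/(m·K)

Thermal resistances in series:
R_brass = L/(kA) = 0.0011/(106×30.1) = 3.448×10^-7 K/W
R_concrete block = L/(kA) = 0.17/(0.699×30.1) = 0.00808 K/W
R_outer film = 1/(h_o·A) = 1/(17.4×30.1) = 0.001909 K/W
Sum of known resistances R_other = 0.00999 K/W
Total R = ΔT/Q = 18/229 = 0.0786 K/W
R_mineral wool = R_total − R_other = 0.06861 K/W
k = L/(R·A) = 0.085/(0.06861×30.1)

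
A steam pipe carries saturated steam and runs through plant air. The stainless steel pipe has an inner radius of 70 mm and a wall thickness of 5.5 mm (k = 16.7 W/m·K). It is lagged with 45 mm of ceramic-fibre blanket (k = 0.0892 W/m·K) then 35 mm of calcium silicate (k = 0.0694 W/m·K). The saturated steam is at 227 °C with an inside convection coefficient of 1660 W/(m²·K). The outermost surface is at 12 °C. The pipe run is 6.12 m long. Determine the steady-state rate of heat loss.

Q ≈ 926 W

Per-layer cylindrical resistances, series-summed:
R_inner film = 1/(h_i·2πr₁L) = 1/(1660×2π×0.07×6.12) = 2.238×10^-4 K/W
R_stainless steel pipe wall = ln(75.5/70)/(2π×16.7×6.12) = 1.178×10^-4 K/W
R_ceramic-fibre blanket = ln(120.5/75.5)/(2π×0.0892×6.12) = 0.1363 K/W
R_calcium silicate = ln(155.5/120.5)/(2π×0.0694×6.12) = 0.09555 K/W
R_total = 0.2322 K/W
Q = ΔT/R_total = 215/0.2322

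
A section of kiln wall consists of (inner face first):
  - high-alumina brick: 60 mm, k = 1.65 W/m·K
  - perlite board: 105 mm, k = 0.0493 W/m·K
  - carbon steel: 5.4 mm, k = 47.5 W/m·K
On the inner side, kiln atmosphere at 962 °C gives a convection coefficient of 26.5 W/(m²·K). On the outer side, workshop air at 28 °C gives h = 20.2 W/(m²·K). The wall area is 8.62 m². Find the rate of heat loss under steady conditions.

Q ≈ 3570 W

Using the resistance-network approach (series):
R_inner film = 1/(h_i·A) = 1/(26.5×8.62) = 0.004378 K/W
R_high-alumina brick = L/(kA) = 0.06/(1.65×8.62) = 0.004219 K/W
R_perlite board = L/(kA) = 0.105/(0.0493×8.62) = 0.2471 K/W
R_carbon steel = L/(kA) = 0.0054/(47.5×8.62) = 1.319×10^-5 K/W
R_outer film = 1/(h_o·A) = 1/(20.2×8.62) = 0.005743 K/W
R_total = 0.2614 K/W
Q = ΔT / R_total = 934 / 0.2614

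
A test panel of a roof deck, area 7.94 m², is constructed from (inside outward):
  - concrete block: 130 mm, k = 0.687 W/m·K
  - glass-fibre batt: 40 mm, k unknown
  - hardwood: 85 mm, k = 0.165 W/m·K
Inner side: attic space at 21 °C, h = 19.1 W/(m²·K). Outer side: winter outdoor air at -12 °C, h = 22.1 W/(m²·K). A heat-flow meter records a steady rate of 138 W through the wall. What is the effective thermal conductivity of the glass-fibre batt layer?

Using the resistance-network approach (series):
R_inner film = 1/(h_i·A) = 1/(19.1×7.94) = 0.006594 K/W
R_concrete block = L/(kA) = 0.13/(0.687×7.94) = 0.02383 K/W
R_hardwood = L/(kA) = 0.085/(0.165×7.94) = 0.06488 K/W
R_outer film = 1/(h_o·A) = 1/(22.1×7.94) = 0.005699 K/W
Sum of known resistances R_other = 0.101 K/W
Total R = ΔT/Q = 33/138 = 0.2391 K/W
R_glass-fibre batt = R_total − R_other = 0.1381 K/W
k = L/(R·A) = 0.04/(0.1381×7.94)

k ≈ 0.0365 W/(m·K)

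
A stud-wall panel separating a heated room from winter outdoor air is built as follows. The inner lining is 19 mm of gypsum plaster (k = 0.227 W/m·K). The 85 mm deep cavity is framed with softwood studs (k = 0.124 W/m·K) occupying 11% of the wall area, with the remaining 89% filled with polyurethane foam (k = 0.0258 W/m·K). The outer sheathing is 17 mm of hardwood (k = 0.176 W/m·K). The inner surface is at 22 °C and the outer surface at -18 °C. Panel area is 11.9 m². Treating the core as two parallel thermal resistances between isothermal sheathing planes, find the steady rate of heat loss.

Q ≈ 190 W

Sheathing layers in series; stud and cavity paths in parallel between them.
R_inner = 0.019/(0.227×11.9) = 0.007034 K/W
R_stud  = 0.085/(0.124×0.11×11.9) = 0.5237 K/W
R_cav   = 0.085/(0.0258×0.89×11.9) = 0.3111 K/W
1/R_core = 1/R_stud + 1/R_cav → R_core = 0.1951 K/W
R_outer = 0.017/(0.176×11.9) = 0.008117 K/W
R_total = 0.2103 K/W
Q = ΔT/R_total = 40/0.2103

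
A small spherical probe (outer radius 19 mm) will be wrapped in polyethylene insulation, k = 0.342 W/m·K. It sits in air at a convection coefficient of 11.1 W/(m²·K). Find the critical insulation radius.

r_cr ≈ 61.6 mm

For a sphere r_cr = 2k/h = 2×0.342/11.1
r_cr = 61.6 mm; since the bare radius (19 mm) is below r_cr, adding a thin layer of insulation will *increase* heat loss.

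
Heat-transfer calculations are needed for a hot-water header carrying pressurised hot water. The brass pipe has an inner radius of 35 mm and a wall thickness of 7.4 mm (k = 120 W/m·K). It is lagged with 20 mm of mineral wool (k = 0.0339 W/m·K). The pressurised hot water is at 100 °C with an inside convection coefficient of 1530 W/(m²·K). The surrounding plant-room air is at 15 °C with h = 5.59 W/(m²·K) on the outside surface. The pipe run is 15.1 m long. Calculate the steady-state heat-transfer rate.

Q ≈ 565 W

Radial resistances (cylindrical: R_cond = ln(r_o/r_i)/(2πkL), R_conv = 1/(h·2πrL)):
R_inner film = 1/(h_i·2πr₁L) = 1/(1530×2π×0.035×15.1) = 1.968×10^-4 K/W
R_brass pipe wall = ln(42.4/35)/(2π×120×15.1) = 1.685×10^-5 K/W
R_mineral wool = ln(62.4/42.4)/(2π×0.0339×15.1) = 0.1201 K/W
R_outer film = 1/(h_o·2πr_oL) = 1/(5.59×2π×0.0624×15.1) = 0.03022 K/W
R_total = 0.1506 K/W
Q = ΔT/R_total = 85/0.1506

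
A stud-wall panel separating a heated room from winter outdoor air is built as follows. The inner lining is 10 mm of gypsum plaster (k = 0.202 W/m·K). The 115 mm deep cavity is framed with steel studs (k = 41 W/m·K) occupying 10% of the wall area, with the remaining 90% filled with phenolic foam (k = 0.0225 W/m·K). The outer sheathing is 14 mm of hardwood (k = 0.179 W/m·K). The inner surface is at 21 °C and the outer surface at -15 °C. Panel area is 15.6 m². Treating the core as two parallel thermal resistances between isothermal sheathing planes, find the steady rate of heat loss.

Q ≈ 3610 W

Sheathing layers in series; stud and cavity paths in parallel between them.
R_inner = 0.01/(0.202×15.6) = 0.003173 K/W
R_stud  = 0.115/(41×0.1×15.6) = 0.001798 K/W
R_cav   = 0.115/(0.0225×0.9×15.6) = 0.364 K/W
1/R_core = 1/R_stud + 1/R_cav → R_core = 0.001789 K/W
R_outer = 0.014/(0.179×15.6) = 0.005014 K/W
R_total = 0.009976 K/W
Q = ΔT/R_total = 36/0.009976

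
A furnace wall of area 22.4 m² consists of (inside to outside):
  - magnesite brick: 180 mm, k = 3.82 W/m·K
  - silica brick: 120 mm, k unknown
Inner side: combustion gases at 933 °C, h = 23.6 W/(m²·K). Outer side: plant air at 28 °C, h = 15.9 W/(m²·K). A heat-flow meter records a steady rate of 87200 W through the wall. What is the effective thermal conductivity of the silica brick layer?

k ≈ 1.5 W/(m·K)

Thermal resistances in series:
R_inner film = 1/(h_i·A) = 1/(23.6×22.4) = 0.001892 K/W
R_magnesite brick = L/(kA) = 0.18/(3.82×22.4) = 0.002104 K/W
R_outer film = 1/(h_o·A) = 1/(15.9×22.4) = 0.002808 K/W
Sum of known resistances R_other = 0.006803 K/W
Total R = ΔT/Q = 905/87200 = 0.01038 K/W
R_silica brick = R_total − R_other = 0.003575 K/W
k = L/(R·A) = 0.12/(0.003575×22.4)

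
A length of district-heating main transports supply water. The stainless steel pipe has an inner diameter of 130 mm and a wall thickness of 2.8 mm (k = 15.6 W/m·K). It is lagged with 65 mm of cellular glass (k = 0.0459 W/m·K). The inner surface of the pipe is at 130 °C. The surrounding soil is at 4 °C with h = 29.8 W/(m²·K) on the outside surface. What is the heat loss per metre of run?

q′ ≈ 53.1 W/m

Per-layer cylindrical resistances, series-summed:
R_stainless steel pipe wall = ln(67.8/65)/(2π×15.6×1) = 4.303×10^-4 K/W
R_cellular glass = ln(132.8/67.8)/(2π×0.0459×1) = 2.331 K/W
R_outer film = 1/(h_o·2πr_oL) = 1/(29.8×2π×0.1328×1) = 0.04022 K/W
R_total = 2.372 K/W
Q = ΔT/R_total = 126/2.372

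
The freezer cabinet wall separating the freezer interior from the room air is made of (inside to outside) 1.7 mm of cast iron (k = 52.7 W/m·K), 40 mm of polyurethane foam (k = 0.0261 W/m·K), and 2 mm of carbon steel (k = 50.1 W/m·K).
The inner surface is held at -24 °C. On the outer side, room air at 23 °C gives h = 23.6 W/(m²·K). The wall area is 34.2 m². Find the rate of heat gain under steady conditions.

Q ≈ 1020 W

Thermal resistances in series:
R_cast iron = L/(kA) = 0.0017/(52.7×34.2) = 9.432×10^-7 K/W
R_polyurethane foam = L/(kA) = 0.04/(0.0261×34.2) = 0.04481 K/W
R_carbon steel = L/(kA) = 0.002/(50.1×34.2) = 1.167×10^-6 K/W
R_outer film = 1/(h_o·A) = 1/(23.6×34.2) = 0.001239 K/W
R_total = 0.04605 K/W
Q = ΔT / R_total = 47 / 0.04605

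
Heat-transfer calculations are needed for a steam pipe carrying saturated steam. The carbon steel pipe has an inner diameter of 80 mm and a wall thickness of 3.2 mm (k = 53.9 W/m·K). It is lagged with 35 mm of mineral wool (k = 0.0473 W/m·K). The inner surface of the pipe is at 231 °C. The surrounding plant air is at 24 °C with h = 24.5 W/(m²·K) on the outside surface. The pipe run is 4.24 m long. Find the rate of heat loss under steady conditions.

Per-layer cylindrical resistances, series-summed:
R_carbon steel pipe wall = ln(43.2/40)/(2π×53.9×4.24) = 5.36×10^-5 K/W
R_mineral wool = ln(78.2/43.2)/(2π×0.0473×4.24) = 0.4709 K/W
R_outer film = 1/(h_o·2πr_oL) = 1/(24.5×2π×0.0782×4.24) = 0.01959 K/W
R_total = 0.4906 K/W
Q = ΔT/R_total = 207/0.4906

Q ≈ 422 W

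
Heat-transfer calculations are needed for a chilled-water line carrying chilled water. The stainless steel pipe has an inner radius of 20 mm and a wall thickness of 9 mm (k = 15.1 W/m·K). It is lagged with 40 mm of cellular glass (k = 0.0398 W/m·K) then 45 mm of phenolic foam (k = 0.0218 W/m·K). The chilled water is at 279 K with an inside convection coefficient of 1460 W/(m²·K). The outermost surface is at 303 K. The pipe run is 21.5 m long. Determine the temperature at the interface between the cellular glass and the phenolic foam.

Treating each annulus and film as a series resistance:
R_inner film = 1/(h_i·2πr₁L) = 1/(1460×2π×0.02×21.5) = 2.535×10^-4 K/W
R_stainless steel pipe wall = ln(29/20)/(2π×15.1×21.5) = 1.822×10^-4 K/W
R_cellular glass = ln(69/29)/(2π×0.0398×21.5) = 0.1612 K/W
R_phenolic foam = ln(114/69)/(2π×0.0218×21.5) = 0.1705 K/W
R_total = 0.3322 K/W
Q = ΔT/R_total = 24/0.3322
Q = 72.3 W
T_interface = T_inner + Q·ΣR(inner→interface) = 279 + 72.3×0.1617

T ≈ 291 K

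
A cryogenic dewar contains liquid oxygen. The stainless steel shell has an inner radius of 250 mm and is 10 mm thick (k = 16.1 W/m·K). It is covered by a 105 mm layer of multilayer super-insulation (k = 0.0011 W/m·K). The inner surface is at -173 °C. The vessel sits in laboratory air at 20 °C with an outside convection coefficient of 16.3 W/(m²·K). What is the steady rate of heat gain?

Q ≈ 2.41 W

Each spherical layer contributes R = (1/r_i − 1/r_o)/(4πk):
R_stainless steel shell = (1/0.25 − 1/0.26)/(4π×16.1) = 7.604×10^-4 K/W
R_multilayer super-insulation = (1/0.26 − 1/0.365)/(4π×0.0011) = 80.04 K/W
R_outer film = 1/(h·4πr_o²) = 1/(16.3×4π×0.365²) = 0.03665 K/W
R_total = 80.08 K/W
Q = ΔT/R_total = 193/80.08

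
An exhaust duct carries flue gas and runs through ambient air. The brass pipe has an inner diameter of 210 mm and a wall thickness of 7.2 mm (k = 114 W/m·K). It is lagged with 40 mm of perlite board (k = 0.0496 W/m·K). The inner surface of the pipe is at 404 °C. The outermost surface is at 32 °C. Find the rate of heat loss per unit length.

q′ ≈ 380 W/m

Radial resistances (cylindrical: R_cond = ln(r_o/r_i)/(2πkL), R_conv = 1/(h·2πrL)):
R_brass pipe wall = ln(112.2/105)/(2π×114×1) = 9.259×10^-5 K/W
R_perlite board = ln(152.2/112.2)/(2π×0.0496×1) = 0.9784 K/W
R_total = 0.9785 K/W
Q = ΔT/R_total = 372/0.9785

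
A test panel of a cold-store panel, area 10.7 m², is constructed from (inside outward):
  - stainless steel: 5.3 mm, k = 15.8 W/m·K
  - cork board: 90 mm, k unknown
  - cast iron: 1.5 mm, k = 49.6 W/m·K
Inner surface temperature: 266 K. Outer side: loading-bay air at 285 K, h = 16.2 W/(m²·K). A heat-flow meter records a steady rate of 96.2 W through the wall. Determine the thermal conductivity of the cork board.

k ≈ 0.0439 W/(m·K)

Series thermal resistances:
R_stainless steel = L/(kA) = 0.0053/(15.8×10.7) = 3.135×10^-5 K/W
R_cast iron = L/(kA) = 0.0015/(49.6×10.7) = 2.826×10^-6 K/W
R_outer film = 1/(h_o·A) = 1/(16.2×10.7) = 0.005769 K/W
Sum of known resistances R_other = 0.005803 K/W
Total R = ΔT/Q = 19/96.2 = 0.1975 K/W
R_cork board = R_total − R_other = 0.1917 K/W
k = L/(R·A) = 0.09/(0.1917×10.7)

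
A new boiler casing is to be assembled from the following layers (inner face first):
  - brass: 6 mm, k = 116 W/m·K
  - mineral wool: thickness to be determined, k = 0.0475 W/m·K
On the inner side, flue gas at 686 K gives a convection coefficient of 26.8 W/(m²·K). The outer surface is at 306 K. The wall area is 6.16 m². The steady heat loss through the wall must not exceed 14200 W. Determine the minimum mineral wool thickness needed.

L ≈ 6.06 mm

Thermal resistances in series:
R_inner film = 1/(h_i·A) = 1/(26.8×6.16) = 0.006057 K/W
R_brass = L/(kA) = 0.006/(116×6.16) = 8.397×10^-6 K/W
Sum of the known resistances R_other = 0.006066 K/W
Required total resistance R_tot = ΔT/Q_allow = 380/14200 = 0.02676 K/W
R_mineral wool = R_tot − R_other = 0.02069 K/W
L = R·k·A = 0.02069×0.0475×6.16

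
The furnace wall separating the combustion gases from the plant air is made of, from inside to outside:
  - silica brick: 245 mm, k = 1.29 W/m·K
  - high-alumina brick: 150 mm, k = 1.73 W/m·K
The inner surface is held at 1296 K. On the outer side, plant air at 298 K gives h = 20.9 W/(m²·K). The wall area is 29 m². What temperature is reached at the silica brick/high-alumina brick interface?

Using the resistance-network approach (series):
R_silica brick = L/(kA) = 0.245/(1.29×29) = 0.006549 K/W
R_high-alumina brick = L/(kA) = 0.15/(1.73×29) = 0.00299 K/W
R_outer film = 1/(h_o·A) = 1/(20.9×29) = 0.00165 K/W
R_total = 0.01119 K/W;  Q = ΔT/R_total = 998/0.01119 = 89200 W
T_interface = T_inner − Q·ΣR(inner→interface) = 1296 − 89200×0.006549

T ≈ 712 K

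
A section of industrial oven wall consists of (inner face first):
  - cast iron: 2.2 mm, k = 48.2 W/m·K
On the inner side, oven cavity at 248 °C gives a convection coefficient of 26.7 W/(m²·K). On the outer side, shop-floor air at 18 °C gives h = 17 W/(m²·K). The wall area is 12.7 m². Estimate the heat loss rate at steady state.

Series thermal resistances:
R_inner film = 1/(h_i·A) = 1/(26.7×12.7) = 0.002949 K/W
R_cast iron = L/(kA) = 0.0022/(48.2×12.7) = 3.594×10^-6 K/W
R_outer film = 1/(h_o·A) = 1/(17×12.7) = 0.004632 K/W
R_total = 0.007584 K/W
Q = ΔT / R_total = 230 / 0.007584

Q ≈ 30300 W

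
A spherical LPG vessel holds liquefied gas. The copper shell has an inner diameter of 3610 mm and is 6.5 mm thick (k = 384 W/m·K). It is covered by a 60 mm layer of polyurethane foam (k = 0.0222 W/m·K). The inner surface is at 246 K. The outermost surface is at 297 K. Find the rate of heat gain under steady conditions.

Each spherical layer contributes R = (1/r_i − 1/r_o)/(4πk):
R_copper shell = (1/1.805 − 1/1.8115)/(4π×384) = 4.12×10^-7 K/W
R_polyurethane foam = (1/1.8115 − 1/1.8715)/(4π×0.0222) = 0.06344 K/W
R_total = 0.06344 K/W
Q = ΔT/R_total = 51/0.06344

Q ≈ 804 W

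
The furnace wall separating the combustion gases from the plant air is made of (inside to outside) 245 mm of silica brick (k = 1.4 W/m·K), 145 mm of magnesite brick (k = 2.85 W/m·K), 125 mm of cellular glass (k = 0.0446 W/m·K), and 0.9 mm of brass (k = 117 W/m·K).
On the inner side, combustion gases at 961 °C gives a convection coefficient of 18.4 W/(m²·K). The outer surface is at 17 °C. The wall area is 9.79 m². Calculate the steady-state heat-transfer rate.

Using the resistance-network approach (series):
R_inner film = 1/(h_i·A) = 1/(18.4×9.79) = 0.005551 K/W
R_silica brick = L/(kA) = 0.245/(1.4×9.79) = 0.01788 K/W
R_magnesite brick = L/(kA) = 0.145/(2.85×9.79) = 0.005197 K/W
R_cellular glass = L/(kA) = 0.125/(0.0446×9.79) = 0.2863 K/W
R_brass = L/(kA) = 0.0009/(117×9.79) = 7.857×10^-7 K/W
R_total = 0.3149 K/W
Q = ΔT / R_total = 944 / 0.3149

Q ≈ 3000 W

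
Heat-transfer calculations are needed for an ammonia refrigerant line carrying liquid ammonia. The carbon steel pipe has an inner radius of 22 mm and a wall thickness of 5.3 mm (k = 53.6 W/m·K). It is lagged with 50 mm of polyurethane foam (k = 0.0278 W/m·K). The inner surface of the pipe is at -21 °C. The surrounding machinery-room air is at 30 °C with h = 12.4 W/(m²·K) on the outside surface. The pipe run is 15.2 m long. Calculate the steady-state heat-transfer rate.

Cylindrical conduction, so R = ln(r₂/r₁)/(2πkL) per layer, in series:
R_carbon steel pipe wall = ln(27.3/22)/(2π×53.6×15.2) = 4.217×10^-5 K/W
R_polyurethane foam = ln(77.3/27.3)/(2π×0.0278×15.2) = 0.392 K/W
R_outer film = 1/(h_o·2πr_oL) = 1/(12.4×2π×0.0773×15.2) = 0.01092 K/W
R_total = 0.403 K/W
Q = ΔT/R_total = 51/0.403

Q ≈ 127 W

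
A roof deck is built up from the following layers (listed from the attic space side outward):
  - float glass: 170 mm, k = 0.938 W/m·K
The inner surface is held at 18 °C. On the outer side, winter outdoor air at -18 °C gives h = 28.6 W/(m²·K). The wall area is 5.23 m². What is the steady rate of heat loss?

Using the resistance-network approach (series):
R_float glass = L/(kA) = 0.17/(0.938×5.23) = 0.03465 K/W
R_outer film = 1/(h_o·A) = 1/(28.6×5.23) = 0.006685 K/W
R_total = 0.04134 K/W
Q = ΔT / R_total = 36 / 0.04134

Q ≈ 871 W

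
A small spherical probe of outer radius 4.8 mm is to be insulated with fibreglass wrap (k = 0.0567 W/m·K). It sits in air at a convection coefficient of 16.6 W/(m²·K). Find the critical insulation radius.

r_cr ≈ 6.83 mm

For a sphere r_cr = 2k/h = 2×0.0567/16.6
r_cr = 6.83 mm; since the bare radius (4.8 mm) is below r_cr, adding a thin layer of insulation will *increase* heat loss.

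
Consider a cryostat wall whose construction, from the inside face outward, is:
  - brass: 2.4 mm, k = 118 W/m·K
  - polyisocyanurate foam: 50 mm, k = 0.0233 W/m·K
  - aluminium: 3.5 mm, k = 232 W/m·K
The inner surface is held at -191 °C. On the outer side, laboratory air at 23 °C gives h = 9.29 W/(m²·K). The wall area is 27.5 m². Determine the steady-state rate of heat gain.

Q ≈ 2610 W

Series thermal resistances:
R_brass = L/(kA) = 0.0024/(118×27.5) = 7.396×10^-7 K/W
R_polyisocyanurate foam = L/(kA) = 0.05/(0.0233×27.5) = 0.07803 K/W
R_aluminium = L/(kA) = 0.0035/(232×27.5) = 5.486×10^-7 K/W
R_outer film = 1/(h_o·A) = 1/(9.29×27.5) = 0.003914 K/W
R_total = 0.08195 K/W
Q = ΔT / R_total = 214 / 0.08195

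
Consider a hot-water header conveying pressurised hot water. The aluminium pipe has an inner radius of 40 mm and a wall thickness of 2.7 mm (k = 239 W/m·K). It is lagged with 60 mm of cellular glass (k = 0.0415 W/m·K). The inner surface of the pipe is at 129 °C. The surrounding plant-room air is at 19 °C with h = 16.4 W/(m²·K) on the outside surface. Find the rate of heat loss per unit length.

Per-layer cylindrical resistances, series-summed:
R_aluminium pipe wall = ln(42.7/40)/(2π×239×1) = 4.35×10^-5 K/W
R_cellular glass = ln(102.7/42.7)/(2π×0.0415×1) = 3.366 K/W
R_outer film = 1/(h_o·2πr_oL) = 1/(16.4×2π×0.1027×1) = 0.09449 K/W
R_total = 3.46 K/W
Q = ΔT/R_total = 110/3.46

q′ ≈ 31.8 W/m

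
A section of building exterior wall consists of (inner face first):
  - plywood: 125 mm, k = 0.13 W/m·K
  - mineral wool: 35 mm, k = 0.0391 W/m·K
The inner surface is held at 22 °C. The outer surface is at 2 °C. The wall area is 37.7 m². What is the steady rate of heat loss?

Treating each layer as a thermal resistance in series:
R_plywood = L/(kA) = 0.125/(0.13×37.7) = 0.0255 K/W
R_mineral wool = L/(kA) = 0.035/(0.0391×37.7) = 0.02374 K/W
R_total = 0.04925 K/W
Q = ΔT / R_total = 20 / 0.04925

Q ≈ 406 W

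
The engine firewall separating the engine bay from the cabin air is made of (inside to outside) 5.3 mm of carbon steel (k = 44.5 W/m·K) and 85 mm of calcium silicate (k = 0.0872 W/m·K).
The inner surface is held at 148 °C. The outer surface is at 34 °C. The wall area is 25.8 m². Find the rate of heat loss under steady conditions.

Series thermal resistances:
R_carbon steel = L/(kA) = 0.0053/(44.5×25.8) = 4.616×10^-6 K/W
R_calcium silicate = L/(kA) = 0.085/(0.0872×25.8) = 0.03778 K/W
R_total = 0.03779 K/W
Q = ΔT / R_total = 114 / 0.03779

Q ≈ 3020 W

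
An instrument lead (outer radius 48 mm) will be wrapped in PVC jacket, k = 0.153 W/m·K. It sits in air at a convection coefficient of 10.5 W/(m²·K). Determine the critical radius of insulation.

r_cr ≈ 14.6 mm

For a cylinder r_cr = k/h = 0.153/10.5
r_cr = 14.6 mm; since the bare radius (48 mm) is above r_cr, any added insulation will reduce heat loss.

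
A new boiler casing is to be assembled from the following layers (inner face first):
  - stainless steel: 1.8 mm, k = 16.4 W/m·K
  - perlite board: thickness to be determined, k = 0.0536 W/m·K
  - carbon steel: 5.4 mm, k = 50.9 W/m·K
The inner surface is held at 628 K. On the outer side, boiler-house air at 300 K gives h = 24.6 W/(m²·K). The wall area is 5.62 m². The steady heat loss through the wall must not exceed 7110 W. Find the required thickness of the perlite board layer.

Treating each layer as a thermal resistance in series:
R_stainless steel = L/(kA) = 0.0018/(16.4×5.62) = 1.953×10^-5 K/W
R_carbon steel = L/(kA) = 0.0054/(50.9×5.62) = 1.888×10^-5 K/W
R_outer film = 1/(h_o·A) = 1/(24.6×5.62) = 0.007233 K/W
Sum of the known resistances R_other = 0.007272 K/W
Required total resistance R_tot = ΔT/Q_allow = 328/7110 = 0.04613 K/W
R_perlite board = R_tot − R_other = 0.03886 K/W
L = R·k·A = 0.03886×0.0536×5.62

L ≈ 11.7 mm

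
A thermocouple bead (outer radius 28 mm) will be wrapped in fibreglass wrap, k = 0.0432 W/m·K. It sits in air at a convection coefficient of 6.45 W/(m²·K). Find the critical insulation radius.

For a sphere r_cr = 2k/h = 2×0.0432/6.45
r_cr = 13.4 mm; since the bare radius (28 mm) is above r_cr, any added insulation will reduce heat loss.

r_cr ≈ 13.4 mm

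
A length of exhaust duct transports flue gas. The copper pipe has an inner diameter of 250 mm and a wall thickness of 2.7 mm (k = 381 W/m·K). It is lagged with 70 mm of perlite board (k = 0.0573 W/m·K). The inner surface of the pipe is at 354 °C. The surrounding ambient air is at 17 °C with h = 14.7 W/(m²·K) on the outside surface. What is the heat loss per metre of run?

q′ ≈ 266 W/m

Per-layer cylindrical resistances, series-summed:
R_copper pipe wall = ln(127.7/125)/(2π×381×1) = 8.927×10^-6 K/W
R_perlite board = ln(197.7/127.7)/(2π×0.0573×1) = 1.214 K/W
R_outer film = 1/(h_o·2πr_oL) = 1/(14.7×2π×0.1977×1) = 0.05476 K/W
R_total = 1.269 K/W
Q = ΔT/R_total = 337/1.269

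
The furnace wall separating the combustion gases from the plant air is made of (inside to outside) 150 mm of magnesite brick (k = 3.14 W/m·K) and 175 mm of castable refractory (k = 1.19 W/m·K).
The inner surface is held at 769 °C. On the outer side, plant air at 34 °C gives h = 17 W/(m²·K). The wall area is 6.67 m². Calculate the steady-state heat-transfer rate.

Q ≈ 19300 W

Treating each layer as a thermal resistance in series:
R_magnesite brick = L/(kA) = 0.15/(3.14×6.67) = 0.007162 K/W
R_castable refractory = L/(kA) = 0.175/(1.19×6.67) = 0.02205 K/W
R_outer film = 1/(h_o·A) = 1/(17×6.67) = 0.008819 K/W
R_total = 0.03803 K/W
Q = ΔT / R_total = 735 / 0.03803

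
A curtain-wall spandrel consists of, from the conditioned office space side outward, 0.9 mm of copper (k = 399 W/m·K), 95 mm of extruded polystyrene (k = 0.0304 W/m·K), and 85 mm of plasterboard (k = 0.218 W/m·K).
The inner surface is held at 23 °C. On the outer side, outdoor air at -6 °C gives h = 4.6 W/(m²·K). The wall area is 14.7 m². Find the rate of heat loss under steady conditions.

Model the wall as resistances in series:
R_copper = L/(kA) = 0.0009/(399×14.7) = 1.534×10^-7 K/W
R_extruded polystyrene = L/(kA) = 0.095/(0.0304×14.7) = 0.2126 K/W
R_plasterboard = L/(kA) = 0.085/(0.218×14.7) = 0.02652 K/W
R_outer film = 1/(h_o·A) = 1/(4.6×14.7) = 0.01479 K/W
R_total = 0.2539 K/W
Q = ΔT / R_total = 29 / 0.2539

Q ≈ 114 W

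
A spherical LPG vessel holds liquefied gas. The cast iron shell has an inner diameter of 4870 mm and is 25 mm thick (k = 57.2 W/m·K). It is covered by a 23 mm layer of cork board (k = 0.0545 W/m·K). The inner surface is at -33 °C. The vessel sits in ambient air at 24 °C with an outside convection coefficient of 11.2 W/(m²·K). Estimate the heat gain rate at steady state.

Q ≈ 8560 W

Radial (spherical) resistances in series:
R_cast iron shell = (1/2.435 − 1/2.46)/(4π×57.2) = 5.806×10^-6 K/W
R_cork board = (1/2.46 − 1/2.483)/(4π×0.0545) = 0.005498 K/W
R_outer film = 1/(h·4πr_o²) = 1/(11.2×4π×2.483²) = 0.001152 K/W
R_total = 0.006656 K/W
Q = ΔT/R_total = 57/0.006656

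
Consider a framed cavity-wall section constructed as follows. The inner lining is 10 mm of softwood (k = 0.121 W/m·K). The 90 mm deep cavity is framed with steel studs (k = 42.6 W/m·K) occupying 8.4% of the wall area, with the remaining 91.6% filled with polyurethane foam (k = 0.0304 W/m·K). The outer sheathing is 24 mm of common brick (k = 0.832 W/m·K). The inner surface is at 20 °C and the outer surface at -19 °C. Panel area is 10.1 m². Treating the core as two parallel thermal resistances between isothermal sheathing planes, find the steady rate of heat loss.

Sheathing layers in series; stud and cavity paths in parallel between them.
R_inner = 0.01/(0.121×10.1) = 0.008183 K/W
R_stud  = 0.09/(42.6×0.084×10.1) = 0.00249 K/W
R_cav   = 0.09/(0.0304×0.916×10.1) = 0.32 K/W
1/R_core = 1/R_stud + 1/R_cav → R_core = 0.002471 K/W
R_outer = 0.024/(0.832×10.1) = 0.002856 K/W
R_total = 0.01351 K/W
Q = ΔT/R_total = 39/0.01351

Q ≈ 2890 W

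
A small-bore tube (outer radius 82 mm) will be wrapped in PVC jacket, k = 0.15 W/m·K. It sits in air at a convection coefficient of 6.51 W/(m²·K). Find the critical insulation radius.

For a cylinder r_cr = k/h = 0.15/6.51
r_cr = 23 mm; since the bare radius (82 mm) is above r_cr, any added insulation will reduce heat loss.

r_cr ≈ 23 mm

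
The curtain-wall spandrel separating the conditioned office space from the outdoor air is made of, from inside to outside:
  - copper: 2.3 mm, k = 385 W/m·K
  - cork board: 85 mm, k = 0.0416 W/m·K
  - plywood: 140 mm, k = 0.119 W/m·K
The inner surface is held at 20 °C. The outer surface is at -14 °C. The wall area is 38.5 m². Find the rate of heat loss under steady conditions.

Thermal resistances in series:
R_copper = L/(kA) = 0.0023/(385×38.5) = 1.552×10^-7 K/W
R_cork board = L/(kA) = 0.085/(0.0416×38.5) = 0.05307 K/W
R_plywood = L/(kA) = 0.14/(0.119×38.5) = 0.03056 K/W
R_total = 0.08363 K/W
Q = ΔT / R_total = 34 / 0.08363

Q ≈ 407 W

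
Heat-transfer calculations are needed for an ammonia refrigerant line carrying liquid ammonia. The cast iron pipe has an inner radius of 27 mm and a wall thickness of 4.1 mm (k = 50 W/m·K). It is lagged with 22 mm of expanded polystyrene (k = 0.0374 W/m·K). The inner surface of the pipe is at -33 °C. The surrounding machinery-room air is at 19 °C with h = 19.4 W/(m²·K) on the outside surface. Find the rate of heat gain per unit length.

q′ ≈ 21.4 W/m

Per-layer cylindrical resistances, series-summed:
R_cast iron pipe wall = ln(31.1/27)/(2π×50×1) = 4.5×10^-4 K/W
R_expanded polystyrene = ln(53.1/31.1)/(2π×0.0374×1) = 2.277 K/W
R_outer film = 1/(h_o·2πr_oL) = 1/(19.4×2π×0.0531×1) = 0.1545 K/W
R_total = 2.431 K/W
Q = ΔT/R_total = 52/2.431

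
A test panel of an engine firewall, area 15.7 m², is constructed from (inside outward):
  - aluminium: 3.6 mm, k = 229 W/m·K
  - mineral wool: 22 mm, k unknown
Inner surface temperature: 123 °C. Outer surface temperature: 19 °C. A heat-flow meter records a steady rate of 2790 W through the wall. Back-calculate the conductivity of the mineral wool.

k ≈ 0.0376 W/(m·K)

Series thermal resistances:
R_aluminium = L/(kA) = 0.0036/(229×15.7) = 1.001×10^-6 K/W
Sum of known resistances R_other = 1.001×10^-6 K/W
Total R = ΔT/Q = 104/2790 = 0.03728 K/W
R_mineral wool = R_total − R_other = 0.03727 K/W
k = L/(R·A) = 0.022/(0.03727×15.7)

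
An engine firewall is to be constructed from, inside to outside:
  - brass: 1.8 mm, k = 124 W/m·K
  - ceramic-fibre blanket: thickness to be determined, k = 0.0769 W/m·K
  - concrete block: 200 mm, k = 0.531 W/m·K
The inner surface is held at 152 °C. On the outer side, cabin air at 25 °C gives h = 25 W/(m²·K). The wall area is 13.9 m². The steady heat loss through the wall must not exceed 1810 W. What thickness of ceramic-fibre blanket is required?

Treating each layer as a thermal resistance in series:
R_brass = L/(kA) = 0.0018/(124×13.9) = 1.044×10^-6 K/W
R_concrete block = L/(kA) = 0.2/(0.531×13.9) = 0.0271 K/W
R_outer film = 1/(h_o·A) = 1/(25×13.9) = 0.002878 K/W
Sum of the known resistances R_other = 0.02998 K/W
Required total resistance R_tot = ΔT/Q_allow = 127/1810 = 0.07017 K/W
R_ceramic-fibre blanket = R_tot − R_other = 0.04019 K/W
L = R·k·A = 0.04019×0.0769×13.9

L ≈ 43 mm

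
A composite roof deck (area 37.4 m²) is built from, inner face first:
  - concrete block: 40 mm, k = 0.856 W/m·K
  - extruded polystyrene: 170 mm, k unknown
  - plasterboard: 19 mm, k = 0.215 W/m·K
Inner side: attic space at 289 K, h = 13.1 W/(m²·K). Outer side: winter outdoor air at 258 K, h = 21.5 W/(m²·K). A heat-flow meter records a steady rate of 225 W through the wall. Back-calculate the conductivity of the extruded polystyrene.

k ≈ 0.0347 W/(m·K)

Using the resistance-network approach (series):
R_inner film = 1/(h_i·A) = 1/(13.1×37.4) = 0.002041 K/W
R_concrete block = L/(kA) = 0.04/(0.856×37.4) = 0.001249 K/W
R_plasterboard = L/(kA) = 0.019/(0.215×37.4) = 0.002363 K/W
R_outer film = 1/(h_o·A) = 1/(21.5×37.4) = 0.001244 K/W
Sum of known resistances R_other = 0.006897 K/W
Total R = ΔT/Q = 31/225 = 0.1378 K/W
R_extruded polystyrene = R_total − R_other = 0.1309 K/W
k = L/(R·A) = 0.17/(0.1309×37.4)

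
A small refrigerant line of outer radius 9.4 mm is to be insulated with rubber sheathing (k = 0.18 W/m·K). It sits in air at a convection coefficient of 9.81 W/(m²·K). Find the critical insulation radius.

r_cr ≈ 18.3 mm

For a cylinder r_cr = k/h = 0.18/9.81
r_cr = 18.3 mm; since the bare radius (9.4 mm) is below r_cr, adding a thin layer of insulation will *increase* heat loss.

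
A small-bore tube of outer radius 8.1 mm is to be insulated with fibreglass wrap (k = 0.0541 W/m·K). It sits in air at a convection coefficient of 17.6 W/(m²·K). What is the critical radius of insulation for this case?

For a cylinder r_cr = k/h = 0.0541/17.6
r_cr = 3.07 mm; since the bare radius (8.1 mm) is above r_cr, any added insulation will reduce heat loss.

r_cr ≈ 3.07 mm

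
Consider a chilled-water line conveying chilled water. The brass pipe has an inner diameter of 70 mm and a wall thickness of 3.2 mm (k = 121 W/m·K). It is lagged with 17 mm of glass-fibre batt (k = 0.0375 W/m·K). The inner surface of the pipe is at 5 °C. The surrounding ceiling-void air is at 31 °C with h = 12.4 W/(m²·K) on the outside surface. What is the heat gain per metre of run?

Cylindrical conduction, so R = ln(r₂/r₁)/(2πkL) per layer, in series:
R_brass pipe wall = ln(38.2/35)/(2π×121×1) = 1.151×10^-4 K/W
R_glass-fibre batt = ln(55.2/38.2)/(2π×0.0375×1) = 1.562 K/W
R_outer film = 1/(h_o·2πr_oL) = 1/(12.4×2π×0.0552×1) = 0.2325 K/W
R_total = 1.795 K/W
Q = ΔT/R_total = 26/1.795

q′ ≈ 14.5 W/m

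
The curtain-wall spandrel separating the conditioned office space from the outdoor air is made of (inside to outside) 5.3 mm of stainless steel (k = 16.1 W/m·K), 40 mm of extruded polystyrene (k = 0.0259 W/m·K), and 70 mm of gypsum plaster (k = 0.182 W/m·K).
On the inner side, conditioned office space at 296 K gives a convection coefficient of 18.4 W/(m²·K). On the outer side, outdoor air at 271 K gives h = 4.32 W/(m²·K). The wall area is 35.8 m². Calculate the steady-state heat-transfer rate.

Model the wall as resistances in series:
R_inner film = 1/(h_i·A) = 1/(18.4×35.8) = 0.001518 K/W
R_stainless steel = L/(kA) = 0.0053/(16.1×35.8) = 9.195×10^-6 K/W
R_extruded polystyrene = L/(kA) = 0.04/(0.0259×35.8) = 0.04314 K/W
R_gypsum plaster = L/(kA) = 0.07/(0.182×35.8) = 0.01074 K/W
R_outer film = 1/(h_o·A) = 1/(4.32×35.8) = 0.006466 K/W
R_total = 0.06188 K/W
Q = ΔT / R_total = 25 / 0.06188

Q ≈ 404 W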